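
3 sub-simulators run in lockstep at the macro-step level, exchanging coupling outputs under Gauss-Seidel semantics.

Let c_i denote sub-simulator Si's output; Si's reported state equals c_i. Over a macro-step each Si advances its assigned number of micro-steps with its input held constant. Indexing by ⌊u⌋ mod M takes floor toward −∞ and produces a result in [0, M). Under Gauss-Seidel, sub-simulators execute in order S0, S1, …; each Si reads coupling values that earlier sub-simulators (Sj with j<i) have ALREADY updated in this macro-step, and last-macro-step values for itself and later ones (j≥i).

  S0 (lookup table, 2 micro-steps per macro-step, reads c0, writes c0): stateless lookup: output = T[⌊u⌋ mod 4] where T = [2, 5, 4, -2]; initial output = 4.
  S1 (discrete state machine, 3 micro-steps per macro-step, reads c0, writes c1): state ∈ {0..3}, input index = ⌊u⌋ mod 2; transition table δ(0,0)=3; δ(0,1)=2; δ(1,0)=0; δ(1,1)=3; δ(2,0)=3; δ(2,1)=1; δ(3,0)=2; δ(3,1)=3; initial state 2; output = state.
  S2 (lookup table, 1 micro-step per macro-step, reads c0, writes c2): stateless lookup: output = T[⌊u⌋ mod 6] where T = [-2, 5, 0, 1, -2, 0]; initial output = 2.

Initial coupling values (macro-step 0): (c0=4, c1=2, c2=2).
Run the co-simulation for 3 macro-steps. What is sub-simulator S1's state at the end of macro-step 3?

macro 1: S0 reads c0=4 → after 2×micro: 2; S1 reads c0=2 → after 3×micro: 3; S2 reads c0=2 → after 1×micro: 0 ⇒ (c0=2, c1=3, c2=0)
macro 2: S0 reads c0=2 → after 2×micro: 4; S1 reads c0=4 → after 3×micro: 2; S2 reads c0=4 → after 1×micro: -2 ⇒ (c0=4, c1=2, c2=-2)
macro 3: S0 reads c0=4 → after 2×micro: 2; S1 reads c0=2 → after 3×micro: 3; S2 reads c0=2 → after 1×micro: 0 ⇒ (c0=2, c1=3, c2=0)

S1 state at macro-step 3 = 3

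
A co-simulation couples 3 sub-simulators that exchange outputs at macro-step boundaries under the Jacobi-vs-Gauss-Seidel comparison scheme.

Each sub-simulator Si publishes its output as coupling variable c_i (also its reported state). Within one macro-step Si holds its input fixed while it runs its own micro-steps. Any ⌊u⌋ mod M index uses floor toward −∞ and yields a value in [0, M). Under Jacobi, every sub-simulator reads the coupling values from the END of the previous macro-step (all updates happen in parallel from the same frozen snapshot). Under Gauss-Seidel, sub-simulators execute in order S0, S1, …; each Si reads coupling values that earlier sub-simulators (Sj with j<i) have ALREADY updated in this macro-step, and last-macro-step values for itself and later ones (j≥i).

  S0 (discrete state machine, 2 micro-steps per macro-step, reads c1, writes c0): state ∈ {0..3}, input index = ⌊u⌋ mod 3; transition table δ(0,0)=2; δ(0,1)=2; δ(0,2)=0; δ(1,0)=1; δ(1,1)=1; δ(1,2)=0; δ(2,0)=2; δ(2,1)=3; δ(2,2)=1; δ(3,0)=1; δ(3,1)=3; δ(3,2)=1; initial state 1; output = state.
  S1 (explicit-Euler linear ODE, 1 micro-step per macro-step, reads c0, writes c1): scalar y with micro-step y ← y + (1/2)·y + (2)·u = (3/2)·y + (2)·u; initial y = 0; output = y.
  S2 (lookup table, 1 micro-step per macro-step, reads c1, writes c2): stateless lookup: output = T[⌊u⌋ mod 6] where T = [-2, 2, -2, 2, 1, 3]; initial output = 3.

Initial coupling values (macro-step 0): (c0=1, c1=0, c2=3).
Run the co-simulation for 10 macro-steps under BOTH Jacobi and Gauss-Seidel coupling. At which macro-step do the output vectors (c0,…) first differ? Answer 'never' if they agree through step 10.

[Jacobi] macro 1: S0 reads c1=0 → after 2×micro: 1; S1 reads c0=1 → after 1×micro: 2; S2 reads c1=0 → after 1×micro: -2 ⇒ (c0=1, c1=2, c2=-2)
[Jacobi] macro 2: S0 reads c1=2 → after 2×micro: 0; S1 reads c0=1 → after 1×micro: 5; S2 reads c1=2 → after 1×micro: -2 ⇒ (c0=0, c1=5, c2=-2)
[Jacobi] macro 3: S0 reads c1=5 → after 2×micro: 0; S1 reads c0=0 → after 1×micro: 15/2; S2 reads c1=5 → after 1×micro: 3 ⇒ (c0=0, c1=15/2, c2=3)
[Jacobi] macro 4: S0 reads c1=15/2 → after 2×micro: 3; S1 reads c0=0 → after 1×micro: 45/4; S2 reads c1=15/2 → after 1×micro: 2 ⇒ (c0=3, c1=45/4, c2=2)
[Jacobi] macro 5: S0 reads c1=45/4 → after 2×micro: 0; S1 reads c0=3 → after 1×micro: 183/8; S2 reads c1=45/4 → after 1×micro: 3 ⇒ (c0=0, c1=183/8, c2=3)
[Jacobi] macro 6: S0 reads c1=183/8 → after 2×micro: 3; S1 reads c0=0 → after 1×micro: 549/16; S2 reads c1=183/8 → after 1×micro: 1 ⇒ (c0=3, c1=549/16, c2=1)
[Jacobi] macro 7: S0 reads c1=549/16 → after 2×micro: 3; S1 reads c0=3 → after 1×micro: 1839/32; S2 reads c1=549/16 → after 1×micro: 1 ⇒ (c0=3, c1=1839/32, c2=1)
[Jacobi] macro 8: S0 reads c1=1839/32 → after 2×micro: 1; S1 reads c0=3 → after 1×micro: 5901/64; S2 reads c1=1839/32 → after 1×micro: 2 ⇒ (c0=1, c1=5901/64, c2=2)
[Jacobi] macro 9: S0 reads c1=5901/64 → after 2×micro: 0; S1 reads c0=1 → after 1×micro: 17959/128; S2 reads c1=5901/64 → after 1×micro: -2 ⇒ (c0=0, c1=17959/128, c2=-2)
[Jacobi] macro 10: S0 reads c1=17959/128 → after 2×micro: 0; S1 reads c0=0 → after 1×micro: 53877/256; S2 reads c1=17959/128 → after 1×micro: -2 ⇒ (c0=0, c1=53877/256, c2=-2)
[Gauss-Seidel] macro 1: S0 reads c1=0 → after 2×micro: 1; S1 reads c0=1 → after 1×micro: 2; S2 reads c1=2 → after 1×micro: -2 ⇒ (c0=1, c1=2, c2=-2)
[Gauss-Seidel] macro 2: S0 reads c1=2 → after 2×micro: 0; S1 reads c0=0 → after 1×micro: 3; S2 reads c1=3 → after 1×micro: 2 ⇒ (c0=0, c1=3, c2=2)
[Gauss-Seidel] macro 3: S0 reads c1=3 → after 2×micro: 2; S1 reads c0=2 → after 1×micro: 17/2; S2 reads c1=17/2 → after 1×micro: -2 ⇒ (c0=2, c1=17/2, c2=-2)
[Gauss-Seidel] macro 4: S0 reads c1=17/2 → after 2×micro: 0; S1 reads c0=0 → after 1×micro: 51/4; S2 reads c1=51/4 → after 1×micro: -2 ⇒ (c0=0, c1=51/4, c2=-2)
[Gauss-Seidel] macro 5: S0 reads c1=51/4 → after 2×micro: 2; S1 reads c0=2 → after 1×micro: 185/8; S2 reads c1=185/8 → after 1×micro: 3 ⇒ (c0=2, c1=185/8, c2=3)
[Gauss-Seidel] macro 6: S0 reads c1=185/8 → after 2×micro: 0; S1 reads c0=0 → after 1×micro: 555/16; S2 reads c1=555/16 → after 1×micro: 1 ⇒ (c0=0, c1=555/16, c2=1)
[Gauss-Seidel] macro 7: S0 reads c1=555/16 → after 2×micro: 3; S1 reads c0=3 → after 1×micro: 1857/32; S2 reads c1=1857/32 → after 1×micro: 1 ⇒ (c0=3, c1=1857/32, c2=1)
[Gauss-Seidel] macro 8: S0 reads c1=1857/32 → after 2×micro: 3; S1 reads c0=3 → after 1×micro: 5955/64; S2 reads c1=5955/64 → after 1×micro: 2 ⇒ (c0=3, c1=5955/64, c2=2)
[Gauss-Seidel] macro 9: S0 reads c1=5955/64 → after 2×micro: 1; S1 reads c0=1 → after 1×micro: 18121/128; S2 reads c1=18121/128 → after 1×micro: 2 ⇒ (c0=1, c1=18121/128, c2=2)
[Gauss-Seidel] macro 10: S0 reads c1=18121/128 → after 2×micro: 1; S1 reads c0=1 → after 1×micro: 54875/256; S2 reads c1=54875/256 → after 1×micro: 1 ⇒ (c0=1, c1=54875/256, c2=1)

first divergence at macro-step: 2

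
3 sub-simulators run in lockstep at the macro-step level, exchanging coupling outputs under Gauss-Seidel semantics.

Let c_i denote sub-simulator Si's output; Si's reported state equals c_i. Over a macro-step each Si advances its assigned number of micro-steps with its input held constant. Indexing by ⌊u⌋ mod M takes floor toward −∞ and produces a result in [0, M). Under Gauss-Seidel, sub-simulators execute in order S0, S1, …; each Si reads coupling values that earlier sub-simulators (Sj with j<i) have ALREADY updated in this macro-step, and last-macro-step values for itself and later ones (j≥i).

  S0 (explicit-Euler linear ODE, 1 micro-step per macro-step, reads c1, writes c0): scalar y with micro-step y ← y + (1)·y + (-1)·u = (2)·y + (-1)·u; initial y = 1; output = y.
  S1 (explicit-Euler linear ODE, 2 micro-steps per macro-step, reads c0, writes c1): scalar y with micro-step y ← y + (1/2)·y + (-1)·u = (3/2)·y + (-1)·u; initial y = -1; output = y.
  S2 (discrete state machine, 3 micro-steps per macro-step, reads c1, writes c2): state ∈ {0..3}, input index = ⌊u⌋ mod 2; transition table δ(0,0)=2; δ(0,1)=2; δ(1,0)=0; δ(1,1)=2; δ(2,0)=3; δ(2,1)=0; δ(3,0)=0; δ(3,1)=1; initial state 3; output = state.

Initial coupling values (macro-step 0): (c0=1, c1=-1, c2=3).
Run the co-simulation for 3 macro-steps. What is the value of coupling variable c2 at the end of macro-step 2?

c2 at macro-step 2 = 3

macro 1: S0 reads c1=-1 → after 1×micro: 3; S1 reads c0=3 → after 2×micro: -39/4; S2 reads c1=-39/4 → after 3×micro: 3 ⇒ (c0=3, c1=-39/4, c2=3)
macro 2: S0 reads c1=-39/4 → after 1×micro: 63/4; S1 reads c0=63/4 → after 2×micro: -981/16; S2 reads c1=-981/16 → after 3×micro: 3 ⇒ (c0=63/4, c1=-981/16, c2=3)
macro 3: S0 reads c1=-981/16 → after 1×micro: 1485/16; S1 reads c0=1485/16 → after 2×micro: -23679/64; S2 reads c1=-23679/64 → after 3×micro: 3 ⇒ (c0=1485/16, c1=-23679/64, c2=3)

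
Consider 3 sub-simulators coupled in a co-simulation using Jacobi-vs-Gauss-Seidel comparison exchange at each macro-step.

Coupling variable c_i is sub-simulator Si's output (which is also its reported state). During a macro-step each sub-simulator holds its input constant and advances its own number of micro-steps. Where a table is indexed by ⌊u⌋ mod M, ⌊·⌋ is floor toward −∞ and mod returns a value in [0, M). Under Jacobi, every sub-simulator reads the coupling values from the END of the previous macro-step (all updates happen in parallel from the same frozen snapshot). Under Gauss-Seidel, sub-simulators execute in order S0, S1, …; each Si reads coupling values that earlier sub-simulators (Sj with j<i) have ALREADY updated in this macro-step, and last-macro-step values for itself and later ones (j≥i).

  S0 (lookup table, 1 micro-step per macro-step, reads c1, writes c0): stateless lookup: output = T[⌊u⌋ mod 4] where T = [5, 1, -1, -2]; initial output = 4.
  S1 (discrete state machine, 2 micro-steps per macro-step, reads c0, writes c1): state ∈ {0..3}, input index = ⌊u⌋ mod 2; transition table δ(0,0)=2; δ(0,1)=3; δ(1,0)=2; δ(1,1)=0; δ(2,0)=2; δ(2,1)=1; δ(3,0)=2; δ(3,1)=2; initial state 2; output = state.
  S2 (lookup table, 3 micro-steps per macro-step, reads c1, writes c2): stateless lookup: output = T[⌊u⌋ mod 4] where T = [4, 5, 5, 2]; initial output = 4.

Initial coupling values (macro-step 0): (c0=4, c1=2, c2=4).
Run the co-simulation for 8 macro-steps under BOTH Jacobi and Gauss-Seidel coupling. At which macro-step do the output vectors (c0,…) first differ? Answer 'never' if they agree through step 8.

first divergence at macro-step: 1

[Jacobi] macro 1: S0 reads c1=2 → after 1×micro: -1; S1 reads c0=4 → after 2×micro: 2; S2 reads c1=2 → after 3×micro: 5 ⇒ (c0=-1, c1=2, c2=5)
[Jacobi] macro 2: S0 reads c1=2 → after 1×micro: -1; S1 reads c0=-1 → after 2×micro: 0; S2 reads c1=2 → after 3×micro: 5 ⇒ (c0=-1, c1=0, c2=5)
[Jacobi] macro 3: S0 reads c1=0 → after 1×micro: 5; S1 reads c0=-1 → after 2×micro: 2; S2 reads c1=0 → after 3×micro: 4 ⇒ (c0=5, c1=2, c2=4)
[Jacobi] macro 4: S0 reads c1=2 → after 1×micro: -1; S1 reads c0=5 → after 2×micro: 0; S2 reads c1=2 → after 3×micro: 5 ⇒ (c0=-1, c1=0, c2=5)
[Jacobi] macro 5: S0 reads c1=0 → after 1×micro: 5; S1 reads c0=-1 → after 2×micro: 2; S2 reads c1=0 → after 3×micro: 4 ⇒ (c0=5, c1=2, c2=4)
[Jacobi] macro 6: S0 reads c1=2 → after 1×micro: -1; S1 reads c0=5 → after 2×micro: 0; S2 reads c1=2 → after 3×micro: 5 ⇒ (c0=-1, c1=0, c2=5)
[Jacobi] macro 7: S0 reads c1=0 → after 1×micro: 5; S1 reads c0=-1 → after 2×micro: 2; S2 reads c1=0 → after 3×micro: 4 ⇒ (c0=5, c1=2, c2=4)
[Jacobi] macro 8: S0 reads c1=2 → after 1×micro: -1; S1 reads c0=5 → after 2×micro: 0; S2 reads c1=2 → after 3×micro: 5 ⇒ (c0=-1, c1=0, c2=5)
[Gauss-Seidel] macro 1: S0 reads c1=2 → after 1×micro: -1; S1 reads c0=-1 → after 2×micro: 0; S2 reads c1=0 → after 3×micro: 4 ⇒ (c0=-1, c1=0, c2=4)
[Gauss-Seidel] macro 2: S0 reads c1=0 → after 1×micro: 5; S1 reads c0=5 → after 2×micro: 2; S2 reads c1=2 → after 3×micro: 5 ⇒ (c0=5, c1=2, c2=5)
[Gauss-Seidel] macro 3: S0 reads c1=2 → after 1×micro: -1; S1 reads c0=-1 → after 2×micro: 0; S2 reads c1=0 → after 3×micro: 4 ⇒ (c0=-1, c1=0, c2=4)
[Gauss-Seidel] macro 4: S0 reads c1=0 → after 1×micro: 5; S1 reads c0=5 → after 2×micro: 2; S2 reads c1=2 → after 3×micro: 5 ⇒ (c0=5, c1=2, c2=5)
[Gauss-Seidel] macro 5: S0 reads c1=2 → after 1×micro: -1; S1 reads c0=-1 → after 2×micro: 0; S2 reads c1=0 → after 3×micro: 4 ⇒ (c0=-1, c1=0, c2=4)
[Gauss-Seidel] macro 6: S0 reads c1=0 → after 1×micro: 5; S1 reads c0=5 → after 2×micro: 2; S2 reads c1=2 → after 3×micro: 5 ⇒ (c0=5, c1=2, c2=5)
[Gauss-Seidel] macro 7: S0 reads c1=2 → after 1×micro: -1; S1 reads c0=-1 → after 2×micro: 0; S2 reads c1=0 → after 3×micro: 4 ⇒ (c0=-1, c1=0, c2=4)
[Gauss-Seidel] macro 8: S0 reads c1=0 → after 1×micro: 5; S1 reads c0=5 → after 2×micro: 2; S2 reads c1=2 → after 3×micro: 5 ⇒ (c0=5, c1=2, c2=5)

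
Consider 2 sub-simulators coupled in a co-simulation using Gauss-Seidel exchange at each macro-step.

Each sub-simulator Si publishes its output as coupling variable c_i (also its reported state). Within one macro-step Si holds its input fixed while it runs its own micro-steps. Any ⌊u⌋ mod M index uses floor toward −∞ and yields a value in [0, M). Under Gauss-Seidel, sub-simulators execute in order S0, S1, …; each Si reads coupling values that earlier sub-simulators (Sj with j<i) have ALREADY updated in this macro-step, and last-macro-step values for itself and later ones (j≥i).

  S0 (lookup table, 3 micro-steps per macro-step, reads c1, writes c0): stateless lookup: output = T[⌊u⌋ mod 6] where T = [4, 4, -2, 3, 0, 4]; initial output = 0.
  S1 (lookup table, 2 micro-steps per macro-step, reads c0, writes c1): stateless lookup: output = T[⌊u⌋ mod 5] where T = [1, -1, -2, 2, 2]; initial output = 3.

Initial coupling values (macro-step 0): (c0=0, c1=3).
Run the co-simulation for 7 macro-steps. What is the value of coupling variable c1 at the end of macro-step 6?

c1 at macro-step 6 = 2

macro 1: S0 reads c1=3 → after 3×micro: 3; S1 reads c0=3 → after 2×micro: 2 ⇒ (c0=3, c1=2)
macro 2: S0 reads c1=2 → after 3×micro: -2; S1 reads c0=-2 → after 2×micro: 2 ⇒ (c0=-2, c1=2)
macro 3: S0 reads c1=2 → after 3×micro: -2; S1 reads c0=-2 → after 2×micro: 2 ⇒ (c0=-2, c1=2)
macro 4: S0 reads c1=2 → after 3×micro: -2; S1 reads c0=-2 → after 2×micro: 2 ⇒ (c0=-2, c1=2)
macro 5: S0 reads c1=2 → after 3×micro: -2; S1 reads c0=-2 → after 2×micro: 2 ⇒ (c0=-2, c1=2)
macro 6: S0 reads c1=2 → after 3×micro: -2; S1 reads c0=-2 → after 2×micro: 2 ⇒ (c0=-2, c1=2)
macro 7: S0 reads c1=2 → after 3×micro: -2; S1 reads c0=-2 → after 2×micro: 2 ⇒ (c0=-2, c1=2)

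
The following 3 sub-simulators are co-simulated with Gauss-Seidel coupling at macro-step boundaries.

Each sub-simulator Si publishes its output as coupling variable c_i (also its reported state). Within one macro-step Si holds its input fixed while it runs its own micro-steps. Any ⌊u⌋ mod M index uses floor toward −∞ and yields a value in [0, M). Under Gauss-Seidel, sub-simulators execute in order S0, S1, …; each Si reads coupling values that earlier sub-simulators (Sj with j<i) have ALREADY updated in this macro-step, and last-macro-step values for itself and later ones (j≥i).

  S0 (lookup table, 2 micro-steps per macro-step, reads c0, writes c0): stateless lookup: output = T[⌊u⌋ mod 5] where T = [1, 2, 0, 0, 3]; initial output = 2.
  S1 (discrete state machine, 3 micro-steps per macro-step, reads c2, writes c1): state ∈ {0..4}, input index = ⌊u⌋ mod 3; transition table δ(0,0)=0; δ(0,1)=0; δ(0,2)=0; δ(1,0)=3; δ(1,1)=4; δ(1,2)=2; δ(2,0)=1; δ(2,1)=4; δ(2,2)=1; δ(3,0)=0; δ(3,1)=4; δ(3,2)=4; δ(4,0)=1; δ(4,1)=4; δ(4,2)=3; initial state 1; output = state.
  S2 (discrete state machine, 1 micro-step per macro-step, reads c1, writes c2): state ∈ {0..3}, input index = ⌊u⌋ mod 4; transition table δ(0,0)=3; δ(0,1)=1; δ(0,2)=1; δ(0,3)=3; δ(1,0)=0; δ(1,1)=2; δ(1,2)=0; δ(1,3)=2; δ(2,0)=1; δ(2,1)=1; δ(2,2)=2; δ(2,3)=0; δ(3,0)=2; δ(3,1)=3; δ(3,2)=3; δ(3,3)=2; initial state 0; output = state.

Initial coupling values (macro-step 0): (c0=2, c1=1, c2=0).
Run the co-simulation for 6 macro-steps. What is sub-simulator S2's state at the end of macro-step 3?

S2 state at macro-step 3 = 1

macro 1: S0 reads c0=2 → after 2×micro: 0; S1 reads c2=0 → after 3×micro: 0; S2 reads c1=0 → after 1×micro: 3 ⇒ (c0=0, c1=0, c2=3)
macro 2: S0 reads c0=0 → after 2×micro: 1; S1 reads c2=3 → after 3×micro: 0; S2 reads c1=0 → after 1×micro: 2 ⇒ (c0=1, c1=0, c2=2)
macro 3: S0 reads c0=1 → after 2×micro: 2; S1 reads c2=2 → after 3×micro: 0; S2 reads c1=0 → after 1×micro: 1 ⇒ (c0=2, c1=0, c2=1)
macro 4: S0 reads c0=2 → after 2×micro: 0; S1 reads c2=1 → after 3×micro: 0; S2 reads c1=0 → after 1×micro: 0 ⇒ (c0=0, c1=0, c2=0)
macro 5: S0 reads c0=0 → after 2×micro: 1; S1 reads c2=0 → after 3×micro: 0; S2 reads c1=0 → after 1×micro: 3 ⇒ (c0=1, c1=0, c2=3)
macro 6: S0 reads c0=1 → after 2×micro: 2; S1 reads c2=3 → after 3×micro: 0; S2 reads c1=0 → after 1×micro: 2 ⇒ (c0=2, c1=0, c2=2)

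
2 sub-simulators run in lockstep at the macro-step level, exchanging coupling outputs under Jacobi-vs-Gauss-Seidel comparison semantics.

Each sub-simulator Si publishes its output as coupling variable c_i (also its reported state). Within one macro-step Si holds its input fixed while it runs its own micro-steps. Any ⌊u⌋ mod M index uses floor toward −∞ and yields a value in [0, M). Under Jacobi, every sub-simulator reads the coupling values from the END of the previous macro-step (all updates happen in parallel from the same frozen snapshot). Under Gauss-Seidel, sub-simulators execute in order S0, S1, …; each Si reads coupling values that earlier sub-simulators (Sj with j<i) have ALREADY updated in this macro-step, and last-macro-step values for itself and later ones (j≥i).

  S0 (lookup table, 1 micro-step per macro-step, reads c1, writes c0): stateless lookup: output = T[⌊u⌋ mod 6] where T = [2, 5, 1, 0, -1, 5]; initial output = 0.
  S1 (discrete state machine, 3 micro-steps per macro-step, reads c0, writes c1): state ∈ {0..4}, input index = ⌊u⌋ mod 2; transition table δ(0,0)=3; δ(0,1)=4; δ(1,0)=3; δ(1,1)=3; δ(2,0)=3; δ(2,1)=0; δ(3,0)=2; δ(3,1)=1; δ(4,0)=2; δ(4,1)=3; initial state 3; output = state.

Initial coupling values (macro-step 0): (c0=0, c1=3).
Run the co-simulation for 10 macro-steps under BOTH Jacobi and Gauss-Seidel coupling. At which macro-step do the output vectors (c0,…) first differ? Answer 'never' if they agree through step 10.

first divergence at macro-step: 3

[Jacobi] macro 1: S0 reads c1=3 → after 1×micro: 0; S1 reads c0=0 → after 3×micro: 2 ⇒ (c0=0, c1=2)
[Jacobi] macro 2: S0 reads c1=2 → after 1×micro: 1; S1 reads c0=0 → after 3×micro: 3 ⇒ (c0=1, c1=3)
[Jacobi] macro 3: S0 reads c1=3 → after 1×micro: 0; S1 reads c0=1 → after 3×micro: 1 ⇒ (c0=0, c1=1)
[Jacobi] macro 4: S0 reads c1=1 → after 1×micro: 5; S1 reads c0=0 → after 3×micro: 3 ⇒ (c0=5, c1=3)
[Jacobi] macro 5: S0 reads c1=3 → after 1×micro: 0; S1 reads c0=5 → after 3×micro: 1 ⇒ (c0=0, c1=1)
[Jacobi] macro 6: S0 reads c1=1 → after 1×micro: 5; S1 reads c0=0 → after 3×micro: 3 ⇒ (c0=5, c1=3)
[Jacobi] macro 7: S0 reads c1=3 → after 1×micro: 0; S1 reads c0=5 → after 3×micro: 1 ⇒ (c0=0, c1=1)
[Jacobi] macro 8: S0 reads c1=1 → after 1×micro: 5; S1 reads c0=0 → after 3×micro: 3 ⇒ (c0=5, c1=3)
[Jacobi] macro 9: S0 reads c1=3 → after 1×micro: 0; S1 reads c0=5 → after 3×micro: 1 ⇒ (c0=0, c1=1)
[Jacobi] macro 10: S0 reads c1=1 → after 1×micro: 5; S1 reads c0=0 → after 3×micro: 3 ⇒ (c0=5, c1=3)
[Gauss-Seidel] macro 1: S0 reads c1=3 → after 1×micro: 0; S1 reads c0=0 → after 3×micro: 2 ⇒ (c0=0, c1=2)
[Gauss-Seidel] macro 2: S0 reads c1=2 → after 1×micro: 1; S1 reads c0=1 → after 3×micro: 3 ⇒ (c0=1, c1=3)
[Gauss-Seidel] macro 3: S0 reads c1=3 → after 1×micro: 0; S1 reads c0=0 → after 3×micro: 2 ⇒ (c0=0, c1=2)
[Gauss-Seidel] macro 4: S0 reads c1=2 → after 1×micro: 1; S1 reads c0=1 → after 3×micro: 3 ⇒ (c0=1, c1=3)
[Gauss-Seidel] macro 5: S0 reads c1=3 → after 1×micro: 0; S1 reads c0=0 → after 3×micro: 2 ⇒ (c0=0, c1=2)
[Gauss-Seidel] macro 6: S0 reads c1=2 → after 1×micro: 1; S1 reads c0=1 → after 3×micro: 3 ⇒ (c0=1, c1=3)
[Gauss-Seidel] macro 7: S0 reads c1=3 → after 1×micro: 0; S1 reads c0=0 → after 3×micro: 2 ⇒ (c0=0, c1=2)
[Gauss-Seidel] macro 8: S0 reads c1=2 → after 1×micro: 1; S1 reads c0=1 → after 3×micro: 3 ⇒ (c0=1, c1=3)
[Gauss-Seidel] macro 9: S0 reads c1=3 → after 1×micro: 0; S1 reads c0=0 → after 3×micro: 2 ⇒ (c0=0, c1=2)
[Gauss-Seidel] macro 10: S0 reads c1=2 → after 1×micro: 1; S1 reads c0=1 → after 3×micro: 3 ⇒ (c0=1, c1=3)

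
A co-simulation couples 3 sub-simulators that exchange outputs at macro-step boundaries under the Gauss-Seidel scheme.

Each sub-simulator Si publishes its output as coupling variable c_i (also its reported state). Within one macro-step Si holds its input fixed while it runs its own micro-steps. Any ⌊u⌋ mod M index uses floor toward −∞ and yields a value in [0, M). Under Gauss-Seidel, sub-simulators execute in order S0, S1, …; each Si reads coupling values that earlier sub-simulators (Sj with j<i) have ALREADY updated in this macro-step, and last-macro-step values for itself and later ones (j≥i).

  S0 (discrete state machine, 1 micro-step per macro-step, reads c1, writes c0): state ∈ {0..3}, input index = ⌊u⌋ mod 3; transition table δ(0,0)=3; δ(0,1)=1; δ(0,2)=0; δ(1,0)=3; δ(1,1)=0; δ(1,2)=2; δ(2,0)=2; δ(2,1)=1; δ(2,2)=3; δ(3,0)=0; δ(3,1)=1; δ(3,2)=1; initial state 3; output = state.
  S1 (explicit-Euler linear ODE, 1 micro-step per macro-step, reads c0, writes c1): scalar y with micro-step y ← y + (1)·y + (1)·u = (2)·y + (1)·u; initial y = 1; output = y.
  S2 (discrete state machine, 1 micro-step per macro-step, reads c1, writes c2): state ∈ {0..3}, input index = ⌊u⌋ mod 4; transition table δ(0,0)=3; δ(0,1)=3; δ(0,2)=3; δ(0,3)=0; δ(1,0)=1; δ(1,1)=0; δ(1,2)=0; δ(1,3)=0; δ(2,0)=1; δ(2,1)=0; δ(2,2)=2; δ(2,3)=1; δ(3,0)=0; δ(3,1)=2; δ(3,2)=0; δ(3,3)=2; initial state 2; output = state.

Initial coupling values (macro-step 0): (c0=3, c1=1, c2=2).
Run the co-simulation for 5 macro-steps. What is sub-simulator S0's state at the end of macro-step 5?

S0 state at macro-step 5 = 0

macro 1: S0 reads c1=1 → after 1×micro: 1; S1 reads c0=1 → after 1×micro: 3; S2 reads c1=3 → after 1×micro: 1 ⇒ (c0=1, c1=3, c2=1)
macro 2: S0 reads c1=3 → after 1×micro: 3; S1 reads c0=3 → after 1×micro: 9; S2 reads c1=9 → after 1×micro: 0 ⇒ (c0=3, c1=9, c2=0)
macro 3: S0 reads c1=9 → after 1×micro: 0; S1 reads c0=0 → after 1×micro: 18; S2 reads c1=18 → after 1×micro: 3 ⇒ (c0=0, c1=18, c2=3)
macro 4: S0 reads c1=18 → after 1×micro: 3; S1 reads c0=3 → after 1×micro: 39; S2 reads c1=39 → after 1×micro: 2 ⇒ (c0=3, c1=39, c2=2)
macro 5: S0 reads c1=39 → after 1×micro: 0; S1 reads c0=0 → after 1×micro: 78; S2 reads c1=78 → after 1×micro: 2 ⇒ (c0=0, c1=78, c2=2)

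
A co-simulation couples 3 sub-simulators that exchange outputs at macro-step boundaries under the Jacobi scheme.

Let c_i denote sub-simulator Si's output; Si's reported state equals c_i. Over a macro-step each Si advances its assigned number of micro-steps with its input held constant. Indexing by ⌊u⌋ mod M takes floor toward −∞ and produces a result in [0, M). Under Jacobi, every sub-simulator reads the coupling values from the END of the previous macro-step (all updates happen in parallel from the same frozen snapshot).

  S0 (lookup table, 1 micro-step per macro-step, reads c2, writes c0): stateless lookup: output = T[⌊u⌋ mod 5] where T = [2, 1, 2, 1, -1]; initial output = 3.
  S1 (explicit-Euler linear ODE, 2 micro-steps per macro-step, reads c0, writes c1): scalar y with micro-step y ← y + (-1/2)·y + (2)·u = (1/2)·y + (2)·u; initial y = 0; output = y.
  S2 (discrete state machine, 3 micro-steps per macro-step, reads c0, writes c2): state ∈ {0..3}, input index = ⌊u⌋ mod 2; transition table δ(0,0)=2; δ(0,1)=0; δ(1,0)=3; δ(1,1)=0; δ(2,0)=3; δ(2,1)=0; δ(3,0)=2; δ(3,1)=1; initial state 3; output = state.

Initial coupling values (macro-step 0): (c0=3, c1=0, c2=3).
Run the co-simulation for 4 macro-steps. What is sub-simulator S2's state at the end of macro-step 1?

macro 1: S0 reads c2=3 → after 1×micro: 1; S1 reads c0=3 → after 2×micro: 9; S2 reads c0=3 → after 3×micro: 0 ⇒ (c0=1, c1=9, c2=0)
macro 2: S0 reads c2=0 → after 1×micro: 2; S1 reads c0=1 → after 2×micro: 21/4; S2 reads c0=1 → after 3×micro: 0 ⇒ (c0=2, c1=21/4, c2=0)
macro 3: S0 reads c2=0 → after 1×micro: 2; S1 reads c0=2 → after 2×micro: 117/16; S2 reads c0=2 → after 3×micro: 2 ⇒ (c0=2, c1=117/16, c2=2)
macro 4: S0 reads c2=2 → after 1×micro: 2; S1 reads c0=2 → after 2×micro: 501/64; S2 reads c0=2 → after 3×micro: 3 ⇒ (c0=2, c1=501/64, c2=3)

S2 state at macro-step 1 = 0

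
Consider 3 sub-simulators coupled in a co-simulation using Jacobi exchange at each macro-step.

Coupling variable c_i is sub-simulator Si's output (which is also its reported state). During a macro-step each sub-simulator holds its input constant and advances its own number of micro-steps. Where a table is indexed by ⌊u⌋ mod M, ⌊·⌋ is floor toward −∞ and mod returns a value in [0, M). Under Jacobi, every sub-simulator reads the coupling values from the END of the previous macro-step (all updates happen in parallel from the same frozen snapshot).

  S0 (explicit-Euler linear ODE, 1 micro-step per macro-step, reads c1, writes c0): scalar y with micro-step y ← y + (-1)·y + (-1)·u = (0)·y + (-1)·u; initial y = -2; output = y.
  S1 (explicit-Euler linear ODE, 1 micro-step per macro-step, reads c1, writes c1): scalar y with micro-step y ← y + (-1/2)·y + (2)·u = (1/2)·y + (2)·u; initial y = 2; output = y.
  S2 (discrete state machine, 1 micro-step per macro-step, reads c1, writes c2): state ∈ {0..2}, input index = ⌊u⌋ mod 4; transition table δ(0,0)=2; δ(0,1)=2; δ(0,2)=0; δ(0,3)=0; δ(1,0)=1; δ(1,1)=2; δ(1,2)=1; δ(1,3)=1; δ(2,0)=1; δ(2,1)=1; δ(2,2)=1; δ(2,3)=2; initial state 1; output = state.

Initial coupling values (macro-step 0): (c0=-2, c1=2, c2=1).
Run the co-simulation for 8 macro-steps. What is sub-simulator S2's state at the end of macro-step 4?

macro 1: S0 reads c1=2 → after 1×micro: -2; S1 reads c1=2 → after 1×micro: 5; S2 reads c1=2 → after 1×micro: 1 ⇒ (c0=-2, c1=5, c2=1)
macro 2: S0 reads c1=5 → after 1×micro: -5; S1 reads c1=5 → after 1×micro: 25/2; S2 reads c1=5 → after 1×micro: 2 ⇒ (c0=-5, c1=25/2, c2=2)
macro 3: S0 reads c1=25/2 → after 1×micro: -25/2; S1 reads c1=25/2 → after 1×micro: 125/4; S2 reads c1=25/2 → after 1×micro: 1 ⇒ (c0=-25/2, c1=125/4, c2=1)
macro 4: S0 reads c1=125/4 → after 1×micro: -125/4; S1 reads c1=125/4 → after 1×micro: 625/8; S2 reads c1=125/4 → after 1×micro: 1 ⇒ (c0=-125/4, c1=625/8, c2=1)
macro 5: S0 reads c1=625/8 → after 1×micro: -625/8; S1 reads c1=625/8 → after 1×micro: 3125/16; S2 reads c1=625/8 → after 1×micro: 1 ⇒ (c0=-625/8, c1=3125/16, c2=1)
macro 6: S0 reads c1=3125/16 → after 1×micro: -3125/16; S1 reads c1=3125/16 → after 1×micro: 15625/32; S2 reads c1=3125/16 → after 1×micro: 1 ⇒ (c0=-3125/16, c1=15625/32, c2=1)
macro 7: S0 reads c1=15625/32 → after 1×micro: -15625/32; S1 reads c1=15625/32 → after 1×micro: 78125/64; S2 reads c1=15625/32 → after 1×micro: 1 ⇒ (c0=-15625/32, c1=78125/64, c2=1)
macro 8: S0 reads c1=78125/64 → after 1×micro: -78125/64; S1 reads c1=78125/64 → after 1×micro: 390625/128; S2 reads c1=78125/64 → after 1×micro: 1 ⇒ (c0=-78125/64, c1=390625/128, c2=1)

S2 state at macro-step 4 = 1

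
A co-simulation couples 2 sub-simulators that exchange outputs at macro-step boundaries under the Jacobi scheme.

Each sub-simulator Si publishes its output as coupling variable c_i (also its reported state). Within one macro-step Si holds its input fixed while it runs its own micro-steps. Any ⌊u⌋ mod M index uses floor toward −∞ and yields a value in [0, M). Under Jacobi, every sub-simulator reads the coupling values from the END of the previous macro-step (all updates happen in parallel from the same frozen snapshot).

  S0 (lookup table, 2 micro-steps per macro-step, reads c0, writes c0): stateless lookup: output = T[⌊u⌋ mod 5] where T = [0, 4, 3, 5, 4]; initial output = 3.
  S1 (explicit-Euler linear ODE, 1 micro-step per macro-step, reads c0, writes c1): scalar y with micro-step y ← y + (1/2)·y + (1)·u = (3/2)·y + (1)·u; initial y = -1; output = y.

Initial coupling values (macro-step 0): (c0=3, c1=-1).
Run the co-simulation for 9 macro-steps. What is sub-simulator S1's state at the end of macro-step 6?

macro 1: S0 reads c0=3 → after 2×micro: 5; S1 reads c0=3 → after 1×micro: 3/2 ⇒ (c0=5, c1=3/2)
macro 2: S0 reads c0=5 → after 2×micro: 0; S1 reads c0=5 → after 1×micro: 29/4 ⇒ (c0=0, c1=29/4)
macro 3: S0 reads c0=0 → after 2×micro: 0; S1 reads c0=0 → after 1×micro: 87/8 ⇒ (c0=0, c1=87/8)
macro 4: S0 reads c0=0 → after 2×micro: 0; S1 reads c0=0 → after 1×micro: 261/16 ⇒ (c0=0, c1=261/16)
macro 5: S0 reads c0=0 → after 2×micro: 0; S1 reads c0=0 → after 1×micro: 783/32 ⇒ (c0=0, c1=783/32)
macro 6: S0 reads c0=0 → after 2×micro: 0; S1 reads c0=0 → after 1×micro: 2349/64 ⇒ (c0=0, c1=2349/64)
macro 7: S0 reads c0=0 → after 2×micro: 0; S1 reads c0=0 → after 1×micro: 7047/128 ⇒ (c0=0, c1=7047/128)
macro 8: S0 reads c0=0 → after 2×micro: 0; S1 reads c0=0 → after 1×micro: 21141/256 ⇒ (c0=0, c1=21141/256)
macro 9: S0 reads c0=0 → after 2×micro: 0; S1 reads c0=0 → after 1×micro: 63423/512 ⇒ (c0=0, c1=63423/512)

S1 state at macro-step 6 = 2349/64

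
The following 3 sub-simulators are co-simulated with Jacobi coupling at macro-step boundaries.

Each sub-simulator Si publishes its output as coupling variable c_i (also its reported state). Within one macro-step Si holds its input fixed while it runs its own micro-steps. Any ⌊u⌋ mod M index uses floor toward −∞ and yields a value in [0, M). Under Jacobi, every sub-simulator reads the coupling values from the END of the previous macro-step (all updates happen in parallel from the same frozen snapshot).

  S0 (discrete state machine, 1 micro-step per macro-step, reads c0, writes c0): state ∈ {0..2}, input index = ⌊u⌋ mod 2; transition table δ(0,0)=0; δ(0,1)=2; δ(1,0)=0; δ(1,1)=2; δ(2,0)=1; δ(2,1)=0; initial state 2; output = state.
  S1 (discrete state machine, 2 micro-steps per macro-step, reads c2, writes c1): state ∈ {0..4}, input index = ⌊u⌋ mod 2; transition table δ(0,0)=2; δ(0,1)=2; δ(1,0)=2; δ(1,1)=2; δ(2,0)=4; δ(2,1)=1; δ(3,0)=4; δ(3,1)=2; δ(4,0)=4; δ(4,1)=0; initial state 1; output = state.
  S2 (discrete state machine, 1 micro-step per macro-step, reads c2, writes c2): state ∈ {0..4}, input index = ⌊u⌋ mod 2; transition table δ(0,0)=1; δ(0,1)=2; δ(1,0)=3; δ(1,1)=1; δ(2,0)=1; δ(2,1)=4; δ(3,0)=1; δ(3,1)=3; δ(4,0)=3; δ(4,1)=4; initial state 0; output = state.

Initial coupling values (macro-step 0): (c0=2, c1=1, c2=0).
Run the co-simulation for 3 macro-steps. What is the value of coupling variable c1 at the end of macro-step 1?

c1 at macro-step 1 = 4

macro 1: S0 reads c0=2 → after 1×micro: 1; S1 reads c2=0 → after 2×micro: 4; S2 reads c2=0 → after 1×micro: 1 ⇒ (c0=1, c1=4, c2=1)
macro 2: S0 reads c0=1 → after 1×micro: 2; S1 reads c2=1 → after 2×micro: 2; S2 reads c2=1 → after 1×micro: 1 ⇒ (c0=2, c1=2, c2=1)
macro 3: S0 reads c0=2 → after 1×micro: 1; S1 reads c2=1 → after 2×micro: 2; S2 reads c2=1 → after 1×micro: 1 ⇒ (c0=1, c1=2, c2=1)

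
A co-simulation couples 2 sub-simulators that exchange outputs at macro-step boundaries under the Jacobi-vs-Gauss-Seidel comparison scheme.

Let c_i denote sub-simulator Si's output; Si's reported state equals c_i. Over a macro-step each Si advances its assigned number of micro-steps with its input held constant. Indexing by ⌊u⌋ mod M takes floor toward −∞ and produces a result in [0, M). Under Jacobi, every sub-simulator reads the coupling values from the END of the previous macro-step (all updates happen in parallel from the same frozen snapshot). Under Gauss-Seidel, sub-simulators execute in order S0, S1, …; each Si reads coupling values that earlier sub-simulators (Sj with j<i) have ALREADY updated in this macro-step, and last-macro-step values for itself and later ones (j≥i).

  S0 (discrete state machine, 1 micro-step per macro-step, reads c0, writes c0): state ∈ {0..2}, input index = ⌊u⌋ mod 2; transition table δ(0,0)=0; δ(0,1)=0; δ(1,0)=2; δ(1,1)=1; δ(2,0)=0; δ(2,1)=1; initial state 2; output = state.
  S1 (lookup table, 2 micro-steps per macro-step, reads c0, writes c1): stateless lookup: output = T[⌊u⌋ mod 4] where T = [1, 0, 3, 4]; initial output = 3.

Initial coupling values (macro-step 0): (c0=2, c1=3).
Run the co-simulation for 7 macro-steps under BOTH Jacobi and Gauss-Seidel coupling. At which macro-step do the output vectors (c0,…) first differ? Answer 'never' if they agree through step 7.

[Jacobi] macro 1: S0 reads c0=2 → after 1×micro: 0; S1 reads c0=2 → after 2×micro: 3 ⇒ (c0=0, c1=3)
[Jacobi] macro 2: S0 reads c0=0 → after 1×micro: 0; S1 reads c0=0 → after 2×micro: 1 ⇒ (c0=0, c1=1)
[Jacobi] macro 3: S0 reads c0=0 → after 1×micro: 0; S1 reads c0=0 → after 2×micro: 1 ⇒ (c0=0, c1=1)
[Jacobi] macro 4: S0 reads c0=0 → after 1×micro: 0; S1 reads c0=0 → after 2×micro: 1 ⇒ (c0=0, c1=1)
[Jacobi] macro 5: S0 reads c0=0 → after 1×micro: 0; S1 reads c0=0 → after 2×micro: 1 ⇒ (c0=0, c1=1)
[Jacobi] macro 6: S0 reads c0=0 → after 1×micro: 0; S1 reads c0=0 → after 2×micro: 1 ⇒ (c0=0, c1=1)
[Jacobi] macro 7: S0 reads c0=0 → after 1×micro: 0; S1 reads c0=0 → after 2×micro: 1 ⇒ (c0=0, c1=1)
[Gauss-Seidel] macro 1: S0 reads c0=2 → after 1×micro: 0; S1 reads c0=0 → after 2×micro: 1 ⇒ (c0=0, c1=1)
[Gauss-Seidel] macro 2: S0 reads c0=0 → after 1×micro: 0; S1 reads c0=0 → after 2×micro: 1 ⇒ (c0=0, c1=1)
[Gauss-Seidel] macro 3: S0 reads c0=0 → after 1×micro: 0; S1 reads c0=0 → after 2×micro: 1 ⇒ (c0=0, c1=1)
[Gauss-Seidel] macro 4: S0 reads c0=0 → after 1×micro: 0; S1 reads c0=0 → after 2×micro: 1 ⇒ (c0=0, c1=1)
[Gauss-Seidel] macro 5: S0 reads c0=0 → after 1×micro: 0; S1 reads c0=0 → after 2×micro: 1 ⇒ (c0=0, c1=1)
[Gauss-Seidel] macro 6: S0 reads c0=0 → after 1×micro: 0; S1 reads c0=0 → after 2×micro: 1 ⇒ (c0=0, c1=1)
[Gauss-Seidel] macro 7: S0 reads c0=0 → after 1×micro: 0; S1 reads c0=0 → after 2×micro: 1 ⇒ (c0=0, c1=1)

first divergence at macro-step: 1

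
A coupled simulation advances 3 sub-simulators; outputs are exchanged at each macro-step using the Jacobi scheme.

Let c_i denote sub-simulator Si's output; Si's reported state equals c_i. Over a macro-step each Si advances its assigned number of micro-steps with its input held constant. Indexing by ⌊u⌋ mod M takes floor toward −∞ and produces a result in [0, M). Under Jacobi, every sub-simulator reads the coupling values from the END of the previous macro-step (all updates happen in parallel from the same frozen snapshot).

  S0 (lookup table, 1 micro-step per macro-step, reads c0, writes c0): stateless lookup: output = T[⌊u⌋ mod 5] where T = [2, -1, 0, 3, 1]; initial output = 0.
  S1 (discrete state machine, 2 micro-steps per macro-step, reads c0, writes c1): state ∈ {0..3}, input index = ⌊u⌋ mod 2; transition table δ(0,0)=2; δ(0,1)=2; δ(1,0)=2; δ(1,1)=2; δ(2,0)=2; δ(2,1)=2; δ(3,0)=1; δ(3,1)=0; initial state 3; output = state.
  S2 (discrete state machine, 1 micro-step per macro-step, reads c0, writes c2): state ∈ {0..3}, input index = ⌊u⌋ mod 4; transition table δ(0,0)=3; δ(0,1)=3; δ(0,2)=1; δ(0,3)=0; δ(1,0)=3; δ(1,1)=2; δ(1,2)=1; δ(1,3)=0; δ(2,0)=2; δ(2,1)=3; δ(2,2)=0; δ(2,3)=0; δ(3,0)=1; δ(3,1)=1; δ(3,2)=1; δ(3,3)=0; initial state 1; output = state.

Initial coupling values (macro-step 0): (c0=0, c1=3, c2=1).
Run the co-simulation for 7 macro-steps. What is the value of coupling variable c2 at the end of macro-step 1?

macro 1: S0 reads c0=0 → after 1×micro: 2; S1 reads c0=0 → after 2×micro: 2; S2 reads c0=0 → after 1×micro: 3 ⇒ (c0=2, c1=2, c2=3)
macro 2: S0 reads c0=2 → after 1×micro: 0; S1 reads c0=2 → after 2×micro: 2; S2 reads c0=2 → after 1×micro: 1 ⇒ (c0=0, c1=2, c2=1)
macro 3: S0 reads c0=0 → after 1×micro: 2; S1 reads c0=0 → after 2×micro: 2; S2 reads c0=0 → after 1×micro: 3 ⇒ (c0=2, c1=2, c2=3)
macro 4: S0 reads c0=2 → after 1×micro: 0; S1 reads c0=2 → after 2×micro: 2; S2 reads c0=2 → after 1×micro: 1 ⇒ (c0=0, c1=2, c2=1)
macro 5: S0 reads c0=0 → after 1×micro: 2; S1 reads c0=0 → after 2×micro: 2; S2 reads c0=0 → after 1×micro: 3 ⇒ (c0=2, c1=2, c2=3)
macro 6: S0 reads c0=2 → after 1×micro: 0; S1 reads c0=2 → after 2×micro: 2; S2 reads c0=2 → after 1×micro: 1 ⇒ (c0=0, c1=2, c2=1)
macro 7: S0 reads c0=0 → after 1×micro: 2; S1 reads c0=0 → after 2×micro: 2; S2 reads c0=0 → after 1×micro: 3 ⇒ (c0=2, c1=2, c2=3)

c2 at macro-step 1 = 3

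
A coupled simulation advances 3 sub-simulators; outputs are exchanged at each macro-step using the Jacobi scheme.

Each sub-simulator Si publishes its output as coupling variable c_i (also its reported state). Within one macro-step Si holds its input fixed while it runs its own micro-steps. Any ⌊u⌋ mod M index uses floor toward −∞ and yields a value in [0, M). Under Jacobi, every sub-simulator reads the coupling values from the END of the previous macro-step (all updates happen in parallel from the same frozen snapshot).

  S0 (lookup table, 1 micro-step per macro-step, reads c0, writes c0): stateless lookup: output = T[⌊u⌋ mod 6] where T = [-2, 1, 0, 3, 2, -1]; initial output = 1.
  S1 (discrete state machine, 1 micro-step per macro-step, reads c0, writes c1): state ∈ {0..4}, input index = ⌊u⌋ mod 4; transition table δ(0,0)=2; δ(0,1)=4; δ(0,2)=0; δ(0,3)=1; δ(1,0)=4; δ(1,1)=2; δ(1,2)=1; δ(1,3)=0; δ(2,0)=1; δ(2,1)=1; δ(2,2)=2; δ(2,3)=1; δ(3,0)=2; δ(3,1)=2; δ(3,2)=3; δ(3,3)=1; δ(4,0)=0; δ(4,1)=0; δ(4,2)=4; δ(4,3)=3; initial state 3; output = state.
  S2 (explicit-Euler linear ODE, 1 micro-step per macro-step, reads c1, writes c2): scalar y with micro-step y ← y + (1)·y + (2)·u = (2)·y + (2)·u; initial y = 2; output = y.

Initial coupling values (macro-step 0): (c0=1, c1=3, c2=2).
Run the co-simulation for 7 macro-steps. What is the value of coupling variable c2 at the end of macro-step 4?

c2 at macro-step 4 = 104

macro 1: S0 reads c0=1 → after 1×micro: 1; S1 reads c0=1 → after 1×micro: 2; S2 reads c1=3 → after 1×micro: 10 ⇒ (c0=1, c1=2, c2=10)
macro 2: S0 reads c0=1 → after 1×micro: 1; S1 reads c0=1 → after 1×micro: 1; S2 reads c1=2 → after 1×micro: 24 ⇒ (c0=1, c1=1, c2=24)
macro 3: S0 reads c0=1 → after 1×micro: 1; S1 reads c0=1 → after 1×micro: 2; S2 reads c1=1 → after 1×micro: 50 ⇒ (c0=1, c1=2, c2=50)
macro 4: S0 reads c0=1 → after 1×micro: 1; S1 reads c0=1 → after 1×micro: 1; S2 reads c1=2 → after 1×micro: 104 ⇒ (c0=1, c1=1, c2=104)
macro 5: S0 reads c0=1 → after 1×micro: 1; S1 reads c0=1 → after 1×micro: 2; S2 reads c1=1 → after 1×micro: 210 ⇒ (c0=1, c1=2, c2=210)
macro 6: S0 reads c0=1 → after 1×micro: 1; S1 reads c0=1 → after 1×micro: 1; S2 reads c1=2 → after 1×micro: 424 ⇒ (c0=1, c1=1, c2=424)
macro 7: S0 reads c0=1 → after 1×micro: 1; S1 reads c0=1 → after 1×micro: 2; S2 reads c1=1 → after 1×micro: 850 ⇒ (c0=1, c1=2, c2=850)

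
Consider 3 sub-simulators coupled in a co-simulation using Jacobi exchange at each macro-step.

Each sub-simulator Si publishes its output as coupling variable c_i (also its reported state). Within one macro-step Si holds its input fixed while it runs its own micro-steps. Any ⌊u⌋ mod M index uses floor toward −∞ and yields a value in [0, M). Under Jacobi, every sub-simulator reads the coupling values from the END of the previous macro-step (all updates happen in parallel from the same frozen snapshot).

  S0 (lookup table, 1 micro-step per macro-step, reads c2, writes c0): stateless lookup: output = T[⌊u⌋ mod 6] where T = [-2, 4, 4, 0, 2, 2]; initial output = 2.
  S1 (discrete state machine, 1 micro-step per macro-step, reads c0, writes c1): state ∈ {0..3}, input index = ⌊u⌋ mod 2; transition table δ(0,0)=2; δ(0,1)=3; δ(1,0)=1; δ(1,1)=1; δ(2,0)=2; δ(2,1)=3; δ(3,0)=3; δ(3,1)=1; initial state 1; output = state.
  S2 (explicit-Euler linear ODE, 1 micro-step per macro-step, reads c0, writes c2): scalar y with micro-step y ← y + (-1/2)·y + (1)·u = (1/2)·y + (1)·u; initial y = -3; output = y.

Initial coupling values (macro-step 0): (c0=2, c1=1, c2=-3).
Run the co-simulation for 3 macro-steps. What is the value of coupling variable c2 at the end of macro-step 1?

c2 at macro-step 1 = 1/2

macro 1: S0 reads c2=-3 → after 1×micro: 0; S1 reads c0=2 → after 1×micro: 1; S2 reads c0=2 → after 1×micro: 1/2 ⇒ (c0=0, c1=1, c2=1/2)
macro 2: S0 reads c2=1/2 → after 1×micro: -2; S1 reads c0=0 → after 1×micro: 1; S2 reads c0=0 → after 1×micro: 1/4 ⇒ (c0=-2, c1=1, c2=1/4)
macro 3: S0 reads c2=1/4 → after 1×micro: -2; S1 reads c0=-2 → after 1×micro: 1; S2 reads c0=-2 → after 1×micro: -15/8 ⇒ (c0=-2, c1=1, c2=-15/8)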